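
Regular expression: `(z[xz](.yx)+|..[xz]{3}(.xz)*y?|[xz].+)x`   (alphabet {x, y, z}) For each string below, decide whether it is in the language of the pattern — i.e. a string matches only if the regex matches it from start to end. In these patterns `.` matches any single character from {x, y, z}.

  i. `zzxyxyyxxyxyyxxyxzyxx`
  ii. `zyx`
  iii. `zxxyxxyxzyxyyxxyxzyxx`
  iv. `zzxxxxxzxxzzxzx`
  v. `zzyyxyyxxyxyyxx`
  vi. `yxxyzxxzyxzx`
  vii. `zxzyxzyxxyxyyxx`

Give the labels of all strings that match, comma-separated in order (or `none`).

i → match
ii. `zyx` → match
iii → match
iv → match
v → match
vi. `yxxyzxxzyxzx` → no match
vii → match

i, ii, iii, iv, v, vii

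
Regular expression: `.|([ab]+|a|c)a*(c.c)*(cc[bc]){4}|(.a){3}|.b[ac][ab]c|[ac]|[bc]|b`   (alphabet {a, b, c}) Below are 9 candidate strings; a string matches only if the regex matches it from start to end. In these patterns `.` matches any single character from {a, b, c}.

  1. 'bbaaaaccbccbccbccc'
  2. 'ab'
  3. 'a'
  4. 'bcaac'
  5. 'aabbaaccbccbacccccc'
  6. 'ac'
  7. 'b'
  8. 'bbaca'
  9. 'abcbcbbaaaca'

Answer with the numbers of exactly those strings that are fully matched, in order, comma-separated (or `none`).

1 → match
2. 'ab' → no match
3. 'a' → match
4. 'bcaac' → no match
5 → no match
6. 'ac' → no match
7. 'b' → match
8. 'bbaca' → no match
9. 'abcbcbbaaaca' → no match

1, 3, 7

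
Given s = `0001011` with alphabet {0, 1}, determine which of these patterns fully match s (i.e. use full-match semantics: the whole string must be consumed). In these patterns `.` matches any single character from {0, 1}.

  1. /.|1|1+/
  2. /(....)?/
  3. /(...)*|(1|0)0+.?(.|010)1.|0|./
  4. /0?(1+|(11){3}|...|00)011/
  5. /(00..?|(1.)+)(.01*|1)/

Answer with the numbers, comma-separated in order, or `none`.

1 → no match
2 → no match
3 → match
4 → match
5 → match

3, 4, 5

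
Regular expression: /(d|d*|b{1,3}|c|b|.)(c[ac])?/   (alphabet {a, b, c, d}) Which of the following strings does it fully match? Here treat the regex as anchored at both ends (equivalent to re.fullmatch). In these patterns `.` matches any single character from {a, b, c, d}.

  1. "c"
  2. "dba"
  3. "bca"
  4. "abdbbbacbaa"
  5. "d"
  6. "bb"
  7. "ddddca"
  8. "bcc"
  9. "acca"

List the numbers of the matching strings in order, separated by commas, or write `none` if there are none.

1 → match
2 → no match
3 → match
4 → no match
5 → match
6 → match
7 → match
8 → match
9 → no match

1, 3, 5, 6, 7, 8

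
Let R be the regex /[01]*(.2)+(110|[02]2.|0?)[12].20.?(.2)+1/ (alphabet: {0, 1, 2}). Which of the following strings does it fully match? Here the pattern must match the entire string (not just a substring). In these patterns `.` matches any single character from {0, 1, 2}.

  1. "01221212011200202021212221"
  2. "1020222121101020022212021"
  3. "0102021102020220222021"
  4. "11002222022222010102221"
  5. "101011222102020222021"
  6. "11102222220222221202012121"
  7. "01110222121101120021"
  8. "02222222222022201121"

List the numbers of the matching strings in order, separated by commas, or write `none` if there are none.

1, 2, 3, 5, 6, 7, 8

1 → match
2 → match
3 → match
4 → no match
5 → match
6 → match
7 → match
8 → match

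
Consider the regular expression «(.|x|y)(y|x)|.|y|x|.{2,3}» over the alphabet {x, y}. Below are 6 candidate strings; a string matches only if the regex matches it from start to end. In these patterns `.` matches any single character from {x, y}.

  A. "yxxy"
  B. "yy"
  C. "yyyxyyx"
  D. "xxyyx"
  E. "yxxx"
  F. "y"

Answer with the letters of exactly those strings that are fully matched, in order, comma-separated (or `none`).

B, F

A → no match
B → match
C → no match
D → no match
E → no match
F → match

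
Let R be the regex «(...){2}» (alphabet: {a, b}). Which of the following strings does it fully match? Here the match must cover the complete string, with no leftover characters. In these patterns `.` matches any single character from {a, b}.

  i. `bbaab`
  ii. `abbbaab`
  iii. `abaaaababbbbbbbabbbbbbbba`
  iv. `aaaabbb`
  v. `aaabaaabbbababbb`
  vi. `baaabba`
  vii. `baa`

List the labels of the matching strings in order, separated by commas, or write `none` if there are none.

i. `bbaab` → no match
ii. `abbbaab` → no match
iii → no match
iv. `aaaabbb` → no match
v → no match
vi. `baaabba` → no match
vii. `baa` → no match

none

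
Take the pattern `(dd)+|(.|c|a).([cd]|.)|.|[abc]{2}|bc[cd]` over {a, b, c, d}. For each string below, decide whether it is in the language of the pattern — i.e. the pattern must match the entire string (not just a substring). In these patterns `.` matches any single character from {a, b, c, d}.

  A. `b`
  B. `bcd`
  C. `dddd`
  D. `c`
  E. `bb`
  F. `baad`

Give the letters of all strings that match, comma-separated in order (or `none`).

A, B, C, D, E

A → match
B → match
C → match
D → match
E → match
F → no match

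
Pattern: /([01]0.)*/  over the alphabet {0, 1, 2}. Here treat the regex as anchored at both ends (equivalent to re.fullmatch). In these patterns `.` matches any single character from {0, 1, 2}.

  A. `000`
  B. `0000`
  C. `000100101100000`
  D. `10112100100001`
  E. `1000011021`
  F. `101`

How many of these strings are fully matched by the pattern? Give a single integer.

A → match
B → no match
C → match
D → no match
E → no match
F → match
Total matched: 3

3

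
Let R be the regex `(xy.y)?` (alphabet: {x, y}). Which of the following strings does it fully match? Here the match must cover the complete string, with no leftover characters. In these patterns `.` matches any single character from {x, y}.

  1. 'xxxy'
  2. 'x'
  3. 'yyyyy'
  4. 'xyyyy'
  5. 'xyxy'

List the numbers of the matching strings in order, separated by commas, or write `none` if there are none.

1 → no match
2 → no match
3 → no match
4 → no match
5 → match

5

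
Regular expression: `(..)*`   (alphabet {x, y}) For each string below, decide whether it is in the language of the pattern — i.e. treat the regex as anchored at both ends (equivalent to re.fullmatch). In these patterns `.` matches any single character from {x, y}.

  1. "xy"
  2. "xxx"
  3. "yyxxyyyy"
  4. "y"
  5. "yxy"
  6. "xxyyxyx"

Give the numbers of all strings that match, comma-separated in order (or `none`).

1 → match
2 → no match
3 → match
4 → no match
5 → no match
6 → no match

1, 3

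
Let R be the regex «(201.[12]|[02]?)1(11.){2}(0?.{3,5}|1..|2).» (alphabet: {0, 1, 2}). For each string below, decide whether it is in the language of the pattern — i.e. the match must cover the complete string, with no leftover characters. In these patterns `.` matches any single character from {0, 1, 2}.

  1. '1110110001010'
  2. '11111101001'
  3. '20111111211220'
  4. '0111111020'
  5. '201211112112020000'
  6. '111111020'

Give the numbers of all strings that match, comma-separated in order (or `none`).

1, 2, 3, 4, 5, 6

1 → match
2 → match
3 → match
4 → match
5 → match
6 → match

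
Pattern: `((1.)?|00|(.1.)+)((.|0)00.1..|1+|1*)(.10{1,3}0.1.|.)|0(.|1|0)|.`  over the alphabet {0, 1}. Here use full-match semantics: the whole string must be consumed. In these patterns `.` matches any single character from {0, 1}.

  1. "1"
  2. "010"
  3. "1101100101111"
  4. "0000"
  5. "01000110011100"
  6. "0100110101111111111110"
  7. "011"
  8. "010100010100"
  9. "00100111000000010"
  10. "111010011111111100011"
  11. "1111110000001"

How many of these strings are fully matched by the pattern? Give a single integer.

1. "1" → match
2. "010" → no match
3 → match
4. "0000" → no match
5 → no match
6 → match
7. "011" → no match
8. "010100010100" → no match
9 → no match
10 → match
11 → no match
Total matched: 4

4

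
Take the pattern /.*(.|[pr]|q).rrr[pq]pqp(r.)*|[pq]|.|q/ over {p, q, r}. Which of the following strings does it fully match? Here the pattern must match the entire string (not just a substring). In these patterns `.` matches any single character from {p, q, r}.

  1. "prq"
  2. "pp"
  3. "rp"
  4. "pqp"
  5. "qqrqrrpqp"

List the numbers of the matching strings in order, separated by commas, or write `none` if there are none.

1. "prq" → no match
2. "pp" → no match
3. "rp" → no match
4. "pqp" → no match
5. "qqrqrrpqp" → no match

none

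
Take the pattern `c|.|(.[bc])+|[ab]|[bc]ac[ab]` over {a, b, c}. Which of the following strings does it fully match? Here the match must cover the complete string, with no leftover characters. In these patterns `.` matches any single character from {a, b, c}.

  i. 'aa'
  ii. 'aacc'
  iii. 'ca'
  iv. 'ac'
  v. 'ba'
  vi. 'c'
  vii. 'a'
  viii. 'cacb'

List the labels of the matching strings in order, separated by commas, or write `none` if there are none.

iv, vi, vii, viii

i → no match
ii → no match
iii → no match
iv → match
v → no match
vi → match
vii → match
viii → match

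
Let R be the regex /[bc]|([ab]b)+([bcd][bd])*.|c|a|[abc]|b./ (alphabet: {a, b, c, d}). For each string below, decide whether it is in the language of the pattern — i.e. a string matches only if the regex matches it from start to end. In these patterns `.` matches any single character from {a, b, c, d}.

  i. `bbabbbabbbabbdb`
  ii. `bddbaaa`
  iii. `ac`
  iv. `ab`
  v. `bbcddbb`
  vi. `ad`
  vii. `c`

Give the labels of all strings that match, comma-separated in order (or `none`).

i, v, vii

i → match
ii → no match
iii → no match
iv → no match
v → match
vi → no match
vii → match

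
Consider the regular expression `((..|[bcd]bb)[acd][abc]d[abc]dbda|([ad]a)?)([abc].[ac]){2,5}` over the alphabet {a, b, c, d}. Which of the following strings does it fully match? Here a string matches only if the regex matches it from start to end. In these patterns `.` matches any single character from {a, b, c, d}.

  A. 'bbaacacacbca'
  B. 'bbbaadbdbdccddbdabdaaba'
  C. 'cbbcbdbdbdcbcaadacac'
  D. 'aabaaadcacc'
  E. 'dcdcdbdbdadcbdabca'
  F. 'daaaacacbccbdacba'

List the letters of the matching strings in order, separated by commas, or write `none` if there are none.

A, D, F

A → match
B → no match
C → no match
D → match
E → no match
F → match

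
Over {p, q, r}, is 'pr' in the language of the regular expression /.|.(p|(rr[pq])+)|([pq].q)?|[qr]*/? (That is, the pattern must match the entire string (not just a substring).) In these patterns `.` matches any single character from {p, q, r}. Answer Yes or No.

No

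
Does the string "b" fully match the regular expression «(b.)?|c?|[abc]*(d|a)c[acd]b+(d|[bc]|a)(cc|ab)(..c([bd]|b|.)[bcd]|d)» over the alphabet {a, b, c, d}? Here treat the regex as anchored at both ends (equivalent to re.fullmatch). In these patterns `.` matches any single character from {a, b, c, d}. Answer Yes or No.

No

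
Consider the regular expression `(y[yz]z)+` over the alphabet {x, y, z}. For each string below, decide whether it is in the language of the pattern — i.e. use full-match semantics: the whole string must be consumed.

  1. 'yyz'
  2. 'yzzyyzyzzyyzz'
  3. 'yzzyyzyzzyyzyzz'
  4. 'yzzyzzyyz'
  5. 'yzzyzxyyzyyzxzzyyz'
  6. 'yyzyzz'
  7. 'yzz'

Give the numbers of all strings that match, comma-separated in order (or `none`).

1. 'yyz' → match
2 → no match
3 → match
4. 'yzzyzzyyz' → match
5 → no match
6. 'yyzyzz' → match
7. 'yzz' → match

1, 3, 4, 6, 7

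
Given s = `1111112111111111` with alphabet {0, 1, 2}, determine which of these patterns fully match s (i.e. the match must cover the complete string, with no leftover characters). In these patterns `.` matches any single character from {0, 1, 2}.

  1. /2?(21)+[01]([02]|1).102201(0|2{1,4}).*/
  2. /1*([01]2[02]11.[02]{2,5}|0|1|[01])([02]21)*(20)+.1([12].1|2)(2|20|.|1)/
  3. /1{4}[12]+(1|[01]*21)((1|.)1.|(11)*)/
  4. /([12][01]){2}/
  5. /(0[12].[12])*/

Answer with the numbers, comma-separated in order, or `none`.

3

1 → no match
2 → no match
3 → match
4 → no match
5 → no match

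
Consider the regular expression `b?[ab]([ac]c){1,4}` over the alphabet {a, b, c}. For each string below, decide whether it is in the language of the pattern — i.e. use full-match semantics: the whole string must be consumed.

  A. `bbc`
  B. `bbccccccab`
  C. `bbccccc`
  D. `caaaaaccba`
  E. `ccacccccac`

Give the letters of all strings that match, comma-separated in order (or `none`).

none

A. `bbc` → no match
B. `bbccccccab` → no match — must end with `c`
C. `bbccccc` → no match
D. `caaaaaccba` → no match — must end with `c`
E. `ccacccccac` → no match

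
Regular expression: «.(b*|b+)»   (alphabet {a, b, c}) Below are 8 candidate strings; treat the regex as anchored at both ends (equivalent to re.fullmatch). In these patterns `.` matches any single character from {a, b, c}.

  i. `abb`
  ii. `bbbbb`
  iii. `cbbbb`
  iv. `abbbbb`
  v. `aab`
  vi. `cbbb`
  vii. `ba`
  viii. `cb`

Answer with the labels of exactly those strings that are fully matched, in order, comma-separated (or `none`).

i, ii, iii, iv, vi, viii

i → match
ii → match
iii → match
iv → match
v → no match
vi → match
vii → no match
viii → match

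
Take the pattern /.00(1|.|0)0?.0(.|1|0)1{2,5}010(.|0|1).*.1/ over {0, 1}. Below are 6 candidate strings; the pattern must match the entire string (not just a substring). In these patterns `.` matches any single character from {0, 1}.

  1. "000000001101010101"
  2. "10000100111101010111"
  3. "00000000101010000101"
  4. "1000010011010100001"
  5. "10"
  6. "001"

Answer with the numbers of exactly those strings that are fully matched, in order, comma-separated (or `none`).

1 → match
2 → match
3 → no match
4 → match
5 → no match — must end with "1"
6 → no match

1, 2, 4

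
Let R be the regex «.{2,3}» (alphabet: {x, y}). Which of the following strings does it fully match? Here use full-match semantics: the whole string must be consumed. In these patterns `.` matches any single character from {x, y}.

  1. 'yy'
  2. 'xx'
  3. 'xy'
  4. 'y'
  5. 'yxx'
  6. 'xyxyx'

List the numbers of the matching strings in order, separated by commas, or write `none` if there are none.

1, 2, 3, 5

1 → match
2 → match
3 → match
4 → no match
5 → match
6 → no match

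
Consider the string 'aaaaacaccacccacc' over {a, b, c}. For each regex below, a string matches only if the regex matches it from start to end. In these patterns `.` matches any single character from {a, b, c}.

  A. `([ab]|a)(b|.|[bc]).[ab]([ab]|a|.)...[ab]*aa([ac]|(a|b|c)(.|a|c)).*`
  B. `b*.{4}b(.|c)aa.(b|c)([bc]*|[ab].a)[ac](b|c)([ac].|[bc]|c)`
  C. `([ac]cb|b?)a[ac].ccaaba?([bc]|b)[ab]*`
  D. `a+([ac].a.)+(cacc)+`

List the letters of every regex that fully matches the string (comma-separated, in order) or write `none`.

D

A → no match
B → no match
C → no match
D → match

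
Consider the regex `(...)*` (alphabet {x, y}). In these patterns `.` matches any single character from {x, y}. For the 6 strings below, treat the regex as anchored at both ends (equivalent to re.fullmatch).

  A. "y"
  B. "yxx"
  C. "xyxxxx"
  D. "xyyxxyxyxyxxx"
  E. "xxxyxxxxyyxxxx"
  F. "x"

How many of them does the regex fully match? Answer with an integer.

2

A. "y" → no match
B. "yxx" → match
C. "xyxxxx" → match
D → no match
E → no match
F. "x" → no match
Total matched: 2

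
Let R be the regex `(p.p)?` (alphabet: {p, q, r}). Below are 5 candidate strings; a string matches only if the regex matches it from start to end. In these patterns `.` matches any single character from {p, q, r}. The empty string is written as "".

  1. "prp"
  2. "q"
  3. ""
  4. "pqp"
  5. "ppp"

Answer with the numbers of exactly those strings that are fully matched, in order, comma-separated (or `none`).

1 → match
2 → no match
3 → match
4 → match
5 → match

1, 3, 4, 5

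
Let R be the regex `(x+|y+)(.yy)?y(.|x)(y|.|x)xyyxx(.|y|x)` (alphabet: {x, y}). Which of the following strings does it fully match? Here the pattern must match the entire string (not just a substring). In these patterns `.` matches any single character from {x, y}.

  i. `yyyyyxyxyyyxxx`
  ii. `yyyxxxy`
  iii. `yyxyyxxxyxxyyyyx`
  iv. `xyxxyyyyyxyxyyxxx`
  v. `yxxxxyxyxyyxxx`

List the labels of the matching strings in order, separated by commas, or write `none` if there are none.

i → no match
ii → no match
iii → no match
iv → no match
v → no match

none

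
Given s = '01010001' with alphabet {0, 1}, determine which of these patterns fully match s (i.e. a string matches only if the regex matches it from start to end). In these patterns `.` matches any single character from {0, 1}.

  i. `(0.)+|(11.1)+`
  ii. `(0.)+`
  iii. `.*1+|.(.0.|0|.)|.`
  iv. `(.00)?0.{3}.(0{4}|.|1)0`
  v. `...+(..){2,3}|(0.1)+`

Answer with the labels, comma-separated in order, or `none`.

i, ii, iii, v

i → match
ii → match
iii → match
iv → no match — must end with '0'
v → match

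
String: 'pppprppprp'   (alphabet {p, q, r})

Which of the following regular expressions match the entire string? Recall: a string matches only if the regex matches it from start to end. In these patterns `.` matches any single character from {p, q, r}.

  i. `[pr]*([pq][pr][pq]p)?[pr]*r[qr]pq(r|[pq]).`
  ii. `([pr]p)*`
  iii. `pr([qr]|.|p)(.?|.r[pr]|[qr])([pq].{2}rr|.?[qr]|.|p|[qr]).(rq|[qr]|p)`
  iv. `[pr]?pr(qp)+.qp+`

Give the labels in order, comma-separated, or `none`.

ii

i → no match
ii → match
iii → no match — must start with 'pr'
iv → no match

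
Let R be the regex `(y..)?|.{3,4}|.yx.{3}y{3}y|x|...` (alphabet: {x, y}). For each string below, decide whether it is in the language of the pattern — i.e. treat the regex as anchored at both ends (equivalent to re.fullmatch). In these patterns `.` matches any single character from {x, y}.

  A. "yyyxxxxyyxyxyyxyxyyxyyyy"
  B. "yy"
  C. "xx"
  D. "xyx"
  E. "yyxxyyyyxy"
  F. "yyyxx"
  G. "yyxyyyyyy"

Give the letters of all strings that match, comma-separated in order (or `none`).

D

A → no match
B. "yy" → no match
C. "xx" → no match
D. "xyx" → match
E. "yyxxyyyyxy" → no match
F. "yyyxx" → no match
G. "yyxyyyyyy" → no match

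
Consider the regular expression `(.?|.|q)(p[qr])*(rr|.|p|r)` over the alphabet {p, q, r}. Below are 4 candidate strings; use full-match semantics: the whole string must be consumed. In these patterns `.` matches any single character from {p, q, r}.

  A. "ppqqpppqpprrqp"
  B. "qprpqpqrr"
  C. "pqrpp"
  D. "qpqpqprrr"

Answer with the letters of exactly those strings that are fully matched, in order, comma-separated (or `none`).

B, D

A → no match
B → match
C → no match
D → match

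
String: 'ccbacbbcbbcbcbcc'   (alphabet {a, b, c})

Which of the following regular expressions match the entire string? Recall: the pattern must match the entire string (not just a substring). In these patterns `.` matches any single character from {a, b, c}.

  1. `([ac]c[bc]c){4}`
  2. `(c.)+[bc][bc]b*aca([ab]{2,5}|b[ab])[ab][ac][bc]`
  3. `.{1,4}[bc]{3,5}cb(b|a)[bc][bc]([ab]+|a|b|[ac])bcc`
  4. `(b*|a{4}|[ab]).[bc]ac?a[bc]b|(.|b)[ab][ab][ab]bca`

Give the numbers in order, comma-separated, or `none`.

3

1 → no match
2 → no match
3 → match
4 → no match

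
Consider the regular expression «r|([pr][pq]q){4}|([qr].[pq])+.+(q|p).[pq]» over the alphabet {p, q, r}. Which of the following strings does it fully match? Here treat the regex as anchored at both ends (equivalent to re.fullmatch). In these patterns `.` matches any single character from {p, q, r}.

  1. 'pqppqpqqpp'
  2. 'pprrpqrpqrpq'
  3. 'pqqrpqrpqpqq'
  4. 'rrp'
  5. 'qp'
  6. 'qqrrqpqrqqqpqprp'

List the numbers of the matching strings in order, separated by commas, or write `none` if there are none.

3

1 → no match
2 → no match
3 → match
4 → no match
5 → no match
6 → no match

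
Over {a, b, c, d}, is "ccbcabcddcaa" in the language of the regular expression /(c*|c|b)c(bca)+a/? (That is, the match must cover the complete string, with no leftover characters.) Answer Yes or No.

Every match must end with "bcaa", but "ccbcabcddcaa" does not.

No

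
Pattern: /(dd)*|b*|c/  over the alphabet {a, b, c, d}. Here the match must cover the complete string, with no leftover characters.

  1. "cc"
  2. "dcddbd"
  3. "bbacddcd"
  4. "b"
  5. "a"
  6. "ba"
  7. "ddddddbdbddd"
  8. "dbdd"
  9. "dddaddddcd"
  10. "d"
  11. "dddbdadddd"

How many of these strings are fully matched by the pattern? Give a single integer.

1. "cc" → no match
2. "dcddbd" → no match
3. "bbacddcd" → no match
4. "b" → match
5. "a" → no match
6. "ba" → no match
7. "ddddddbdbddd" → no match
8. "dbdd" → no match
9. "dddaddddcd" → no match
10. "d" → no match
11. "dddbdadddd" → no match
Total matched: 1

1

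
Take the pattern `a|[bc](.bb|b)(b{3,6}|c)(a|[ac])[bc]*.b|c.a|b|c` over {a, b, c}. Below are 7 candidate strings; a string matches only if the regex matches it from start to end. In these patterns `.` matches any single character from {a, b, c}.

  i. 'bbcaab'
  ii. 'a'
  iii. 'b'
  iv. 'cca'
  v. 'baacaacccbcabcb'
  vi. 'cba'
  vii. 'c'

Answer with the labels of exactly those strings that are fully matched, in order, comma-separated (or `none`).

i, ii, iii, iv, vi, vii

i → match
ii → match
iii → match
iv → match
v → no match
vi → match
vii → match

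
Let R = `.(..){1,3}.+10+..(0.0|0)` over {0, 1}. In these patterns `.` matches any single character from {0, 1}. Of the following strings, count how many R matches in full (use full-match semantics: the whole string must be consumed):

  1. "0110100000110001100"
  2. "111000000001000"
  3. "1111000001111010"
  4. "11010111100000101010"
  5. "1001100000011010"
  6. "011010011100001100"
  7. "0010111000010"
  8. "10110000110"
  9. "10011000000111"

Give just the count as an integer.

2

1 → no match
2 → no match
3 → no match
4 → no match
5 → match
6 → no match
7 → match
8 → no match
9 → no match — must end with "0"
Total matched: 2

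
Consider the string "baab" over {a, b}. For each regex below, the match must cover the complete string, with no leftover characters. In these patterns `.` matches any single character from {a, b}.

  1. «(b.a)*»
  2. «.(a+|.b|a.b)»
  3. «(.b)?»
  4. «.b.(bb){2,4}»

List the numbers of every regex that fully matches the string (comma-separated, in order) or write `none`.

2

1 → no match
2 → match
3 → no match
4 → no match — must end with "bb"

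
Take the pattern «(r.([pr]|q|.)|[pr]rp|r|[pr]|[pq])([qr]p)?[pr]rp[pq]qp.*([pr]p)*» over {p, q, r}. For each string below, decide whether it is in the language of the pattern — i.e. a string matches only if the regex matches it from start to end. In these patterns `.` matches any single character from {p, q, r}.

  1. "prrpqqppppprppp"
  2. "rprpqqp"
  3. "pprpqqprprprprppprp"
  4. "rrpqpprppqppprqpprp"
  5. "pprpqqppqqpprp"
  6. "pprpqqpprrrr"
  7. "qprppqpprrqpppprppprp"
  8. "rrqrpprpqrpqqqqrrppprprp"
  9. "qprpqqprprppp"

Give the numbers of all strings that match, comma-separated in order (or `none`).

1, 2, 3, 4, 5, 6, 7, 9

1 → match
2. "rprpqqp" → match
3 → match
4 → match
5 → match
6. "pprpqqpprrrr" → match
7 → match
8 → no match
9 → match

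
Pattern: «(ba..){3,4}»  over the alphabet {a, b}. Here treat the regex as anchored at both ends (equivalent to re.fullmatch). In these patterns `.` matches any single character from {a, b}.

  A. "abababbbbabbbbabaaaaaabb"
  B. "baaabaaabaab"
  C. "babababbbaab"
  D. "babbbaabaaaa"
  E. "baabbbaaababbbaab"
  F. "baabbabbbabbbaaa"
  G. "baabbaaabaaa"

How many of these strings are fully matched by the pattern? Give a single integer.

A → no match — must start with "ba"
B → match
C → match
D → no match
E → no match
F → match
G → match
Total matched: 4

4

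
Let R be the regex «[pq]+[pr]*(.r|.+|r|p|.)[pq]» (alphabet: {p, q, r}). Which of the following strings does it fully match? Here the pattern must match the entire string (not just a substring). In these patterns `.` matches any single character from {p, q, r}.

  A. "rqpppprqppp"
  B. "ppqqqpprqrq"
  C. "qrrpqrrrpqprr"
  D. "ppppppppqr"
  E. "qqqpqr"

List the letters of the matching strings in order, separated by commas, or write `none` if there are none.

A → no match
B → match
C → no match
D → no match
E → no match

B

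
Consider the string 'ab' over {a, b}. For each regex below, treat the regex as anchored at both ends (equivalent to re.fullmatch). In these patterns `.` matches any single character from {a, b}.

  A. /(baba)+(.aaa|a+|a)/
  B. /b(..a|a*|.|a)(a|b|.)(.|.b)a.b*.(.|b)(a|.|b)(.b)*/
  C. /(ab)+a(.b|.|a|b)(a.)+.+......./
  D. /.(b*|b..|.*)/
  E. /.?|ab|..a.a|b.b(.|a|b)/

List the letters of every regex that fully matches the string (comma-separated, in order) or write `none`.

D, E

A → no match — must start with 'baba'
B → no match — must start with 'b'
C → no match
D → match
E → match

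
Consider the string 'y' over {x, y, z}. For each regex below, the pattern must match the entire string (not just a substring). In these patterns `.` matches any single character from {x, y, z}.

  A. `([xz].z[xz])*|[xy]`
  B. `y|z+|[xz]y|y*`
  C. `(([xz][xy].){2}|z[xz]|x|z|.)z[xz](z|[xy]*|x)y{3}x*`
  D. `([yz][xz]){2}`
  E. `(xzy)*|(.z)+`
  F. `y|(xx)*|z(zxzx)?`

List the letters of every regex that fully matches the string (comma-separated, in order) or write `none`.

A → match
B → match
C → no match
D → no match
E → no match
F → match

A, B, F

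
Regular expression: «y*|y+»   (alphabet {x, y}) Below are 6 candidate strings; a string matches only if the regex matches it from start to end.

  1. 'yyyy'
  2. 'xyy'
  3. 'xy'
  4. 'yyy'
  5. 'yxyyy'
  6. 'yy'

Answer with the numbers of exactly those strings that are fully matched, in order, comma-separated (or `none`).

1, 4, 6

1. 'yyyy' → match
2. 'xyy' → no match
3. 'xy' → no match
4. 'yyy' → match
5. 'yxyyy' → no match
6. 'yy' → match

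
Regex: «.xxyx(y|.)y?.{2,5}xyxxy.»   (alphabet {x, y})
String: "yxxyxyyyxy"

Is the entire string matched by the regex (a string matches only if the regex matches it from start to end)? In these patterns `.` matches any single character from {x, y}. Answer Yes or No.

No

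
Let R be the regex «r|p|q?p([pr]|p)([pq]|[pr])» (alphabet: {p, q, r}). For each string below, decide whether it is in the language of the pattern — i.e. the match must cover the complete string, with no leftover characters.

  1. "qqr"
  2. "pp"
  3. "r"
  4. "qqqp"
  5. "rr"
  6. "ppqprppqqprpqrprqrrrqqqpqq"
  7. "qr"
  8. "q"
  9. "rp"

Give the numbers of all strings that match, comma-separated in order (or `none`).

1 → no match
2 → no match
3 → match
4 → no match
5 → no match
6 → no match
7 → no match
8 → no match
9 → no match

3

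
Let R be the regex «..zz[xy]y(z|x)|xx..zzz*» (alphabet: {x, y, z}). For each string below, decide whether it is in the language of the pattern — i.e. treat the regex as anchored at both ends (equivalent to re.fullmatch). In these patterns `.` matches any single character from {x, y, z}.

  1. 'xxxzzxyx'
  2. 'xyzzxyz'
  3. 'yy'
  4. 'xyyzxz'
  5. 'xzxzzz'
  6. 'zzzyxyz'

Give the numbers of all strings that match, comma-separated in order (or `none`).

2

1 → no match
2 → match
3 → no match
4 → no match
5 → no match
6 → no match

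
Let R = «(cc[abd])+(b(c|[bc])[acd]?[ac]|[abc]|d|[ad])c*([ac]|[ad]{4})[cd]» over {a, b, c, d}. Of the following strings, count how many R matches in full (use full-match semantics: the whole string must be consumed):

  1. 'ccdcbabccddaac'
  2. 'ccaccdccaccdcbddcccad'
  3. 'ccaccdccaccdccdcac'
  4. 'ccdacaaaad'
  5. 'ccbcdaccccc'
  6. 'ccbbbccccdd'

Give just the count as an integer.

2

1 → no match
2 → no match
3 → match
4. 'ccdacaaaad' → match
5. 'ccbcdaccccc' → no match
6. 'ccbbbccccdd' → no match
Total matched: 2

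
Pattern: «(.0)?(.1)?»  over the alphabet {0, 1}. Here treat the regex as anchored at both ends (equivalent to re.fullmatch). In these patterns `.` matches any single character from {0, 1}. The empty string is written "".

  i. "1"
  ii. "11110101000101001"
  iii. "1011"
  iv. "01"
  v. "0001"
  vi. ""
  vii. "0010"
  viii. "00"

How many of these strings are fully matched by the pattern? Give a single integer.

i → no match
ii → no match
iii → match
iv → match
v → match
vi → match
vii → no match
viii → match
Total matched: 5

5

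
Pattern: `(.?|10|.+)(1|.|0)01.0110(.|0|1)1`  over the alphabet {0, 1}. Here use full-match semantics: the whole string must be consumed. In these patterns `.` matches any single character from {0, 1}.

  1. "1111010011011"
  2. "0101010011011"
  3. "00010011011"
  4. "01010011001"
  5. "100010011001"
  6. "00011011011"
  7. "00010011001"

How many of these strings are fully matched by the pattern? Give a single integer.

7

1 → match
2 → match
3. "00010011011" → match
4. "01010011001" → match
5. "100010011001" → match
6. "00011011011" → match
7. "00010011001" → match
Total matched: 7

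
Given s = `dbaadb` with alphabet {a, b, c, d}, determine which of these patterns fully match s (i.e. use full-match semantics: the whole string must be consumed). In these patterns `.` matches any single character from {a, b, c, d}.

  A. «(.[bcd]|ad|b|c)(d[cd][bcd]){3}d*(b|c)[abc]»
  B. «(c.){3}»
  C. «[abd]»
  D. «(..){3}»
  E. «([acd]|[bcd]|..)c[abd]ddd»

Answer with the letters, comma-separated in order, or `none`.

D

A → no match
B → no match — must start with `c`
C → no match
D → match
E → no match — must end with `ddd`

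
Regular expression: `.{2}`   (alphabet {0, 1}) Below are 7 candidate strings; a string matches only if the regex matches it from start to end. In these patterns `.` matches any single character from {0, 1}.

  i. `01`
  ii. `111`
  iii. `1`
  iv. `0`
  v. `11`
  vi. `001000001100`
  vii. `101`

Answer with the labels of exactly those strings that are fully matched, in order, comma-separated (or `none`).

i. `01` → match
ii. `111` → no match
iii. `1` → no match
iv. `0` → no match
v. `11` → match
vi. `001000001100` → no match
vii. `101` → no match

i, v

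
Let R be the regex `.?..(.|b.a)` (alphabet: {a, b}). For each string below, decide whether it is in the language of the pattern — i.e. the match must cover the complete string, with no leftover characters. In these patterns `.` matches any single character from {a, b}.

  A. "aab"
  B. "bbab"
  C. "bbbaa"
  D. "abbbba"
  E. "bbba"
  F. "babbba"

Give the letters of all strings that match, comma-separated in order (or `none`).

A → match
B → match
C → match
D → match
E → match
F → match

A, B, C, D, E, F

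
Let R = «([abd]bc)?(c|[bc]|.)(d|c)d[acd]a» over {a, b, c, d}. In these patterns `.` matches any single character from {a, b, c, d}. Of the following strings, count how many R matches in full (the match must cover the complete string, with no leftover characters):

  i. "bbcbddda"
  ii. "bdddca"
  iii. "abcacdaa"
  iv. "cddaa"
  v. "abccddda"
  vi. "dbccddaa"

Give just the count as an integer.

5

i → match
ii → no match
iii → match
iv → match
v → match
vi → match
Total matched: 5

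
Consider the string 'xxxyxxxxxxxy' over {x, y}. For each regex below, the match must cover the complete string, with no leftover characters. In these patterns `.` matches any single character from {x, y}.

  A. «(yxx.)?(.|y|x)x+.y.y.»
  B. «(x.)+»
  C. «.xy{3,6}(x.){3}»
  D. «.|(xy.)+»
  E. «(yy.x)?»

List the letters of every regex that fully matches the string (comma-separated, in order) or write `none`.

B

A → no match
B → match
C → no match
D → no match
E → no match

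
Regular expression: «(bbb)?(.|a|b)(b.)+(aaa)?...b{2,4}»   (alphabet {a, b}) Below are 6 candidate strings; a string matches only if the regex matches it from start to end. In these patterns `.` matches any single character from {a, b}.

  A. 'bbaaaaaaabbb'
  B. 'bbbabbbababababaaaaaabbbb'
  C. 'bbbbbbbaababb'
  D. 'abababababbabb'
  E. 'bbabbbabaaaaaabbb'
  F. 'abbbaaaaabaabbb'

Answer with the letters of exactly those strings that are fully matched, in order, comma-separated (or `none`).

A → match
B → match
C → match
D → match
E → match
F → no match

A, B, C, D, E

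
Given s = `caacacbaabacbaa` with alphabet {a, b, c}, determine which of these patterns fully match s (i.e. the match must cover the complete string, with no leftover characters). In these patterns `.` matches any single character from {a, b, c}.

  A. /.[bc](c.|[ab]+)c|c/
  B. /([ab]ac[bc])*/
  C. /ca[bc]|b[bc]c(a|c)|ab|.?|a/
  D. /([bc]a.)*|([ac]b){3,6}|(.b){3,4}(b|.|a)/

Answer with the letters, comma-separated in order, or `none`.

A → no match — must end with `c`
B → no match
C → no match
D → match

D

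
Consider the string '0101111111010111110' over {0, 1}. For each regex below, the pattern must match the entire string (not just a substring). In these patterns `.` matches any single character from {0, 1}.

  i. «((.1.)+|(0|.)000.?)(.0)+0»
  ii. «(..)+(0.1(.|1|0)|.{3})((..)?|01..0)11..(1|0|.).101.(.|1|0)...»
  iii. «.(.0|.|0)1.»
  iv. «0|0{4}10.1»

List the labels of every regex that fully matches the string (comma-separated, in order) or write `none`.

ii

i → no match — must end with '00'
ii → match
iii → no match
iv → no match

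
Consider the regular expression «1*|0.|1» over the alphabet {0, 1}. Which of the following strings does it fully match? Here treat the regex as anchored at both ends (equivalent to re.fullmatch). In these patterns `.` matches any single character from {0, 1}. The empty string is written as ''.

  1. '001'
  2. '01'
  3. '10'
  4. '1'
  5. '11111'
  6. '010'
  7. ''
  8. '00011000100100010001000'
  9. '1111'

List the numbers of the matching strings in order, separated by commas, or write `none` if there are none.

2, 4, 5, 7, 9

1 → no match
2 → match
3 → no match
4 → match
5 → match
6 → no match
7 → match
8 → no match
9 → match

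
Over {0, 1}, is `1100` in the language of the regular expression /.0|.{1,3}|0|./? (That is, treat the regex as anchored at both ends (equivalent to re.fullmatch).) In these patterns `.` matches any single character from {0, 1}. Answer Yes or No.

No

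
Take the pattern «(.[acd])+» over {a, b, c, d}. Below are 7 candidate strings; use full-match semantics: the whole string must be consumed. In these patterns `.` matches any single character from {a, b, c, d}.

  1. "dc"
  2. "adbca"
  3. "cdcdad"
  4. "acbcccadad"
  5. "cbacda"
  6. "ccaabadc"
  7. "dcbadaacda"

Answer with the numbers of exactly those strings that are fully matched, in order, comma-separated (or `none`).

1, 3, 4, 6, 7

1 → match
2 → no match
3 → match
4 → match
5 → no match
6 → match
7 → match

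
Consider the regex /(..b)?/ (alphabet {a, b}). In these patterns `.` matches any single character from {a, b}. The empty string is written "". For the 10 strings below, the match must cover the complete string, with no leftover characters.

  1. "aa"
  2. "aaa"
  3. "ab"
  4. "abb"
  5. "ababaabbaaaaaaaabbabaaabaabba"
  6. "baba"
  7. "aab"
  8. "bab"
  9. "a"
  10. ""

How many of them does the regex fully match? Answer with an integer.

4

1 → no match
2 → no match
3 → no match
4 → match
5 → no match
6 → no match
7 → match
8 → match
9 → no match
10 → match
Total matched: 4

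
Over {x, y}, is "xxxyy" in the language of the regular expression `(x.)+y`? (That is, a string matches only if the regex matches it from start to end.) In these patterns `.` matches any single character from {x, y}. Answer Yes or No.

Yes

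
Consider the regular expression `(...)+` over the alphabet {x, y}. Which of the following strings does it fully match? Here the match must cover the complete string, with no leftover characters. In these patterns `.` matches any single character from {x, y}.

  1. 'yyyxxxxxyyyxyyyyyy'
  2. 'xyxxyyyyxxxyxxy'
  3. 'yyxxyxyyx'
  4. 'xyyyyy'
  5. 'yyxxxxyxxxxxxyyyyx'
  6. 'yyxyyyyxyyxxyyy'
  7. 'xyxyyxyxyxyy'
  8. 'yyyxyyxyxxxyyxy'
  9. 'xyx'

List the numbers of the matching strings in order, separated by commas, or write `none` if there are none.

1, 2, 3, 4, 5, 6, 7, 8, 9

1 → match
2 → match
3 → match
4 → match
5 → match
6 → match
7 → match
8 → match
9 → match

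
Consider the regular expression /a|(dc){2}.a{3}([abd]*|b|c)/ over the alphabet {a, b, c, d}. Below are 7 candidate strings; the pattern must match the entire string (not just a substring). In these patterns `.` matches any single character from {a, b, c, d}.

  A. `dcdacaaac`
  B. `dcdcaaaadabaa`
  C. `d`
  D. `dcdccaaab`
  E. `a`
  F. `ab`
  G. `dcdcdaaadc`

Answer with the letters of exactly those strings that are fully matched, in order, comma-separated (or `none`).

A → no match
B → match
C → no match
D → match
E → match
F → no match
G → no match

B, D, E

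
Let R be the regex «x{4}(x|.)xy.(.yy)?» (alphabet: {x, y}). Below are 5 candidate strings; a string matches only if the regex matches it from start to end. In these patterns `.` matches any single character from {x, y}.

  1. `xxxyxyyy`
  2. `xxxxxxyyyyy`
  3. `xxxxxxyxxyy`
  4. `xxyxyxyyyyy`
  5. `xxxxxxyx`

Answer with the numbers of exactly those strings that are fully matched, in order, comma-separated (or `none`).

2, 3, 5

1 → no match
2 → match
3 → match
4 → no match
5 → match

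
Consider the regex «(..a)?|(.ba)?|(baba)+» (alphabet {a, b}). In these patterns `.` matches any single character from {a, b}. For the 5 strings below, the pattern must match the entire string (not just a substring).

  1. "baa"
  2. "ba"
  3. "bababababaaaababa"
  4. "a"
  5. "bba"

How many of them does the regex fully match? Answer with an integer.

1. "baa" → match
2. "ba" → no match
3 → no match
4. "a" → no match
5. "bba" → match
Total matched: 2

2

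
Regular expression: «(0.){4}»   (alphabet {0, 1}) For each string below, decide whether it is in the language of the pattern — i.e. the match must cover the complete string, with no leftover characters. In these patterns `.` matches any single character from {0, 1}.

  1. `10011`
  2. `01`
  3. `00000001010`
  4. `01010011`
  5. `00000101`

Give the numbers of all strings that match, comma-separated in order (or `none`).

5

1. `10011` → no match — must start with `0`
2. `01` → no match
3. `00000001010` → no match
4. `01010011` → no match
5. `00000101` → match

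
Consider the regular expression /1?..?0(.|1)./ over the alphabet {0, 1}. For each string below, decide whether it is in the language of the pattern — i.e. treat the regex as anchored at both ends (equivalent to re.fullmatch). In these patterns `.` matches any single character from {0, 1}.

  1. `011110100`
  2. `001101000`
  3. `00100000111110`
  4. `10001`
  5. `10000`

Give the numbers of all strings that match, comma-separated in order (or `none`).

4, 5

1 → no match
2 → no match
3 → no match
4 → match
5 → match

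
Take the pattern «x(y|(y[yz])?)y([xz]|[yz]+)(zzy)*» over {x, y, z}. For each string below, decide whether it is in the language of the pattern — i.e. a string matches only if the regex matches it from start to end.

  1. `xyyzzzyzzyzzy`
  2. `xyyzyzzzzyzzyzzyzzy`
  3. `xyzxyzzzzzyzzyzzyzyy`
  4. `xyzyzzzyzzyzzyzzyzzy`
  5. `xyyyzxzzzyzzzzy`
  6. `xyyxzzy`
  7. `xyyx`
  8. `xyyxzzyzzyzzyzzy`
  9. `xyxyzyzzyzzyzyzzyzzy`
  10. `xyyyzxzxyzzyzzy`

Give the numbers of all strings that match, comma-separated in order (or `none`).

1 → match
2 → match
3 → no match
4 → match
5 → no match
6 → match
7 → match
8 → match
9 → no match
10 → no match

1, 2, 4, 6, 7, 8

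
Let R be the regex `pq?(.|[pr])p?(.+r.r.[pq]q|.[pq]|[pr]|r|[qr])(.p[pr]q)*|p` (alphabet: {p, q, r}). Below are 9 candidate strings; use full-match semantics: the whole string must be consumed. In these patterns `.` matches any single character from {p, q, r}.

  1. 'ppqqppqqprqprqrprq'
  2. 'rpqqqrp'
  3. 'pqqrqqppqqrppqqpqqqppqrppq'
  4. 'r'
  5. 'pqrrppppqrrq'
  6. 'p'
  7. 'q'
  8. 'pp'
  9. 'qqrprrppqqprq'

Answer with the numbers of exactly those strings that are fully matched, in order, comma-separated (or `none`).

6

1 → no match
2. 'rpqqqrp' → no match — must start with 'p'
3 → no match
4. 'r' → no match — must start with 'p'
5. 'pqrrppppqrrq' → no match
6. 'p' → match
7. 'q' → no match — must start with 'p'
8. 'pp' → no match
9 → no match — must start with 'p'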